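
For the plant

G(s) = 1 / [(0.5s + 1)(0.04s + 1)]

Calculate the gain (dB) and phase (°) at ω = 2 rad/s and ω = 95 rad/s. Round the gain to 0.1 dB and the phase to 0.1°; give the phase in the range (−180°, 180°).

At ω = 2 rad/s:
pole (1 + j2·0.5) = 1 + j1 → |·| ≈ 1.4142, ∠ ≈ 45.00°
pole (1 + j2·0.04) = 1 + j0.08 → |·| ≈ 1.0032, ∠ ≈ 4.57°
|G| = 1 · 1 / (1.4142 · 1.0032) ≈ 0.70486
Gain = 20 log₁₀(0.70486) ≈ -3.04 dB
∠G = (0°) − (45.00° + 4.57°) = -49.57°

At ω = 95 rad/s:
pole (1 + j95·0.5) = 1 + j47.5 → |·| ≈ 47.511, ∠ ≈ 88.79°
pole (1 + j95·0.04) = 1 + j3.8 → |·| ≈ 3.9294, ∠ ≈ 75.26°
|G| = 1 · 1 / (47.511 · 3.9294) ≈ 0.0053565
Gain = 20 log₁₀(0.0053565) ≈ -45.42 dB
∠G = (0°) − (88.79° + 75.26°) = -164.05°

ω = 2: -3.0 dB, -49.6°; ω = 95: -45.4 dB, -164.1°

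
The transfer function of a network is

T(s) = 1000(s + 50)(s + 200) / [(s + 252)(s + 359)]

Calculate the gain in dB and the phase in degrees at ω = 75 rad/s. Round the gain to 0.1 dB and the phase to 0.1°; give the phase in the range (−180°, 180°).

46.0 dB, 48.5°

At s = jω = j75:
zero (s+50): 50 + j75 → |·| = √(50²+75²) = √8125 ≈ 90.139, ∠ = arctan(75/50) ≈ 56.31°
zero (s+200): 200 + j75 → |·| = √(200²+75²) = √45625 ≈ 213.6, ∠ = arctan(75/200) ≈ 20.56°
pole (s+252): 252 + j75 → |·| = √(252²+75²) = √69129 ≈ 262.92, ∠ = arctan(75/252) ≈ 16.57°
pole (s+359): 359 + j75 → |·| = √(359²+75²) = √134506 ≈ 366.75, ∠ = arctan(75/359) ≈ 11.80°
|T| = 1000 · 19254 / 96426 ≈ 199.68
Gain = 20 log₁₀(199.68) ≈ 46.01 dB
∠T = 76.87° − 28.37° = 48.50°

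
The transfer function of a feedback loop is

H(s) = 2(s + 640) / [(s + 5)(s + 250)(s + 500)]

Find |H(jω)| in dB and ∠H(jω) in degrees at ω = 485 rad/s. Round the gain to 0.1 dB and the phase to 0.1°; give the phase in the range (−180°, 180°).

-101.2 dB, -159.1°

At s = jω = j485:
zero (s+640): 640 + j485 → |·| = √(640²+485²) = √644825 ≈ 803.01, ∠ = arctan(485/640) ≈ 37.16°
pole (s+5): 5 + j485 → |·| = √(5²+485²) = √235250 ≈ 485.03, ∠ = arctan(485/5) ≈ 89.41°
pole (s+250): 250 + j485 → |·| = √(250²+485²) = √297725 ≈ 545.64, ∠ = arctan(485/250) ≈ 62.73°
pole (s+500): 500 + j485 → |·| = √(500²+485²) = √485225 ≈ 696.58, ∠ = arctan(485/500) ≈ 44.13°
|H| = 2 · 803.01 / 1.8435e+08 ≈ 8.7118e-06
Gain = 20 log₁₀(8.7118e-06) ≈ -101.20 dB
∠H = 37.16° − 196.27° = -159.11°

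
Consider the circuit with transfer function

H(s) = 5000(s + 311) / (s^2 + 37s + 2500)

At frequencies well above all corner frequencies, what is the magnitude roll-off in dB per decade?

Each pole contributes −20 dB/decade at high frequency; each zero contributes +20 dB/decade.
Net: 1 zero(s) − 2 pole(s) → -20 dB/decade.

-20 dB/decade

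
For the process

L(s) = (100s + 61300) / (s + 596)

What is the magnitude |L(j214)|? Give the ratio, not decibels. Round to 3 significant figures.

Substitute s = j214:
Numerator: 100(j214) + 61300 = 61300 + j21400
Denominator: (j214) + 596 = 596 + j214
|N| = √(61300² + 21400²) ≈ 64928, ∠N ≈ 19.24°
|D| = √(596² + 214²) ≈ 633.26, ∠D ≈ 19.75°
|L| = 64928 / 633.26 ≈ 102.53

103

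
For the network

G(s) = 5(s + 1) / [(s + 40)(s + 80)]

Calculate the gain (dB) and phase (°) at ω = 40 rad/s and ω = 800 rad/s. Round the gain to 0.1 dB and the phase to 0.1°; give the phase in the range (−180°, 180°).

At s = jω = j40:
zero (s+1): 1 + j40 → |·| = √(1²+40²) = √1601 ≈ 40.012, ∠ = arctan(40/1) ≈ 88.57°
pole (s+40): 40 + j40 → |·| = √(40²+40²) = √3200 ≈ 56.569, ∠ = arctan(40/40) ≈ 45.00°
pole (s+80): 80 + j40 → |·| = √(80²+40²) = √8000 ≈ 89.443, ∠ = arctan(40/80) ≈ 26.57°
|G| = 5 · 40.012 / 5059.7 ≈ 0.03954
Gain = 20 log₁₀(0.03954) ≈ -28.06 dB
∠G = 88.57° − 71.57° = 17.00°

At s = jω = j800:
zero (s+1): 1 + j800 → |·| = √(1²+800²) = √640001 ≈ 800, ∠ = arctan(800/1) ≈ 89.93°
pole (s+40): 40 + j800 → |·| = √(40²+800²) = √641600 ≈ 801, ∠ = arctan(800/40) ≈ 87.14°
pole (s+80): 80 + j800 → |·| = √(80²+800²) = √646400 ≈ 803.99, ∠ = arctan(800/80) ≈ 84.29°
|G| = 5 · 800 / 6.44e+05 ≈ 0.0062112
Gain = 20 log₁₀(0.0062112) ≈ -44.14 dB
∠G = 89.93° − 171.43° = -81.50°

ω = 40: -28.1 dB, 17.0°; ω = 800: -44.1 dB, -81.5°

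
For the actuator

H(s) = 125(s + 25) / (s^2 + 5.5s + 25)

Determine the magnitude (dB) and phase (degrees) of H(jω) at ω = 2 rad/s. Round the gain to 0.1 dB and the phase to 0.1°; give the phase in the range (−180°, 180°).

At s = jω = j2:
zero (s+25): 25 + j2 → |·| = √(25²+2²) = √629 ≈ 25.08, ∠ = arctan(2/25) ≈ 4.57°
quadratic: (j2)² + 5.5·j2 + 25 = 21 + j11 → |·| ≈ 23.707, ∠ ≈ 27.65°
|H| = 125 · 25.08 / 23.707 ≈ 132.24
Gain = 20 log₁₀(132.24) ≈ 42.43 dB
∠H = 4.57° − 27.65° = -23.08°

42.4 dB, -23.1°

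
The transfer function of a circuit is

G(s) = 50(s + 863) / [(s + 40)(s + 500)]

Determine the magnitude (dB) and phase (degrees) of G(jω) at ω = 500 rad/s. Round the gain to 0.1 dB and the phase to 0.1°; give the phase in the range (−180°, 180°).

-17.0 dB, -100.3°

At s = jω = j500:
zero (s+863): 863 + j500 → |·| = √(863²+500²) = √994769 ≈ 997.38, ∠ = arctan(500/863) ≈ 30.09°
pole (s+40): 40 + j500 → |·| = √(40²+500²) = √251600 ≈ 501.6, ∠ = arctan(500/40) ≈ 85.43°
pole (s+500): 500 + j500 → |·| = √(500²+500²) = √500000 ≈ 707.11, ∠ = arctan(500/500) ≈ 45.00°
|G| = 50 · 997.38 / 3.5469e+05 ≈ 0.1406
Gain = 20 log₁₀(0.1406) ≈ -17.04 dB
∠G = 30.09° − 130.43° = -100.34°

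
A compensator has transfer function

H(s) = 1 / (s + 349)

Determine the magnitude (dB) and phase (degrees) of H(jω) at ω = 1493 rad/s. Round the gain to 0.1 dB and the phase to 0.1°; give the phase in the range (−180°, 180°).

At s = jω = j1493:
pole (s+349): 349 + j1493 → |·| = √(349²+1493²) = √2350850 ≈ 1533.2, ∠ = arctan(1493/349) ≈ 76.84°
|H| = 1 / 1533.2 ≈ 0.00065223
Gain = 20 log₁₀(0.00065223) ≈ -63.71 dB
∠H = 0.00° − 76.84° = -76.84°

-63.7 dB, -76.8°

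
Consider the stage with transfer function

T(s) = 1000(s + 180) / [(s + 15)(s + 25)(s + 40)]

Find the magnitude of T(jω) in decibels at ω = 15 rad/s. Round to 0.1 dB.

16.7 dB

At s = jω = j15:
zero (s+180): 180 + j15 → |·| = √(180²+15²) = √32625 ≈ 180.62, ∠ = arctan(15/180) ≈ 4.76°
pole (s+15): 15 + j15 → |·| = √(15²+15²) = √450 ≈ 21.213, ∠ = arctan(15/15) ≈ 45.00°
pole (s+25): 25 + j15 → |·| = √(25²+15²) = √850 ≈ 29.155, ∠ = arctan(15/25) ≈ 30.96°
pole (s+40): 40 + j15 → |·| = √(40²+15²) = √1825 ≈ 42.72, ∠ = arctan(15/40) ≈ 20.56°
|T| = 1000 · 180.62 / 26421 ≈ 6.8362
Gain = 20 log₁₀(6.8362) ≈ 16.70 dB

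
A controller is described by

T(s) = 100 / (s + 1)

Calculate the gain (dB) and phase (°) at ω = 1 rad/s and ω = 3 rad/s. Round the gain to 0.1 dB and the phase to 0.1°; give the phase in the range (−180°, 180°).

At s = jω = j1:
pole (s+1): 1 + j1 → |·| = √(1²+1²) = √2 ≈ 1.4142, ∠ = arctan(1/1) ≈ 45.00°
|T| = 100 / 1.4142 ≈ 70.711
Gain = 20 log₁₀(70.711) ≈ 36.99 dB
∠T = 0.00° − 45.00° = -45.00°

At s = jω = j3:
pole (s+1): 1 + j3 → |·| = √(1²+3²) = √10 ≈ 3.1623, ∠ = arctan(3/1) ≈ 71.57°
|T| = 100 / 3.1623 ≈ 31.623
Gain = 20 log₁₀(31.623) ≈ 30.00 dB
∠T = 0.00° − 71.57° = -71.57°

ω = 1: 37.0 dB, -45.0°; ω = 3: 30.0 dB, -71.6°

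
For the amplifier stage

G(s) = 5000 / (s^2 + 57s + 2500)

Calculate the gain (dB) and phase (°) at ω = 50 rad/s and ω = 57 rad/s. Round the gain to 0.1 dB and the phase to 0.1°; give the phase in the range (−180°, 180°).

At s = jω = j50:
quadratic: (j50)² + 57·j50 + 2500 = 0 + j2850 → |·| ≈ 2850, ∠ ≈ 90.00°
|G| = 5000 / 2850 ≈ 1.7544
Gain = 20 log₁₀(1.7544) ≈ 4.88 dB
∠G = 0.00° − 90.00° = -90.00°

At s = jω = j57:
quadratic: (j57)² + 57·j57 + 2500 = -749 + j3249 → |·| ≈ 3334.2, ∠ ≈ 102.98°
|G| = 5000 / 3334.2 ≈ 1.4996
Gain = 20 log₁₀(1.4996) ≈ 3.52 dB
∠G = 0.00° − 102.98° = -102.98°

ω = 50: 4.9 dB, -90.0°; ω = 57: 3.5 dB, -103.0°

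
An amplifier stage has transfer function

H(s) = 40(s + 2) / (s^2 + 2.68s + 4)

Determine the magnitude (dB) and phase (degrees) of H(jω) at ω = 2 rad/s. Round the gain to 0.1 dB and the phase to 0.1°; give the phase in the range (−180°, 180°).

26.5 dB, -45.0°

At s = jω = j2:
zero (s+2): 2 + j2 → |·| = √(2²+2²) = √8 ≈ 2.8284, ∠ = arctan(2/2) ≈ 45.00°
quadratic: (j2)² + 2.68·j2 + 4 = 0 + j5.36 → |·| ≈ 5.36, ∠ ≈ 90.00°
|H| = 40 · 2.8284 / 5.36 ≈ 21.107
Gain = 20 log₁₀(21.107) ≈ 26.49 dB
∠H = 45.00° − 90.00° = -45.00°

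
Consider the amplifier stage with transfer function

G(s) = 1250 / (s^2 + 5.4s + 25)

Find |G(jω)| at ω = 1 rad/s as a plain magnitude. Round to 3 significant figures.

50.8

At s = jω = j1:
quadratic: (j1)² + 5.4·j1 + 25 = 24 + j5.4 → |·| ≈ 24.6, ∠ ≈ 12.68°
|G| = 1250 / 24.6 ≈ 50.813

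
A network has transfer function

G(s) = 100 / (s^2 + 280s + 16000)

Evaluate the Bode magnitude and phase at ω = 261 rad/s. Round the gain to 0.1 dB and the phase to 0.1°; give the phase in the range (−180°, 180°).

-59.1 dB, -125.5°

Substitute s = j261:
Numerator: 100 = 100 + j0
Denominator: (j261)^2 + 280(j261) + 16000 = -52121 + j73080
|N| = √(100² + 0²) ≈ 100, ∠N ≈ 0.00°
|D| = √(52121² + 73080²) ≈ 89762, ∠D ≈ 125.50°
|G| = 100 / 89762 ≈ 0.0011141
Gain = 20 log₁₀(0.0011141) ≈ -59.06 dB
∠G = 0.00° − 125.50° = -125.50°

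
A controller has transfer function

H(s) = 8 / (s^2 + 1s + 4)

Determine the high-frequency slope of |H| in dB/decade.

-40 dB/decade

Each pole contributes −20 dB/decade at high frequency; each zero contributes +20 dB/decade.
Net: 0 zero(s) − 2 pole(s) → -40 dB/decade.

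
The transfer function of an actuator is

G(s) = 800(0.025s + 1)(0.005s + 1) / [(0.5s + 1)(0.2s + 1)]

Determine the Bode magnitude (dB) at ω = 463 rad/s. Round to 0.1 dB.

At ω = 463 rad/s:
zero (1 + j463·0.025) = 1 + j11.575 → |·| ≈ 11.618, ∠ ≈ 85.06°
zero (1 + j463·0.005) = 1 + j2.315 → |·| ≈ 2.5218, ∠ ≈ 66.64°
pole (1 + j463·0.5) = 1 + j231.5 → |·| ≈ 231.5, ∠ ≈ 89.75°
pole (1 + j463·0.2) = 1 + j92.6 → |·| ≈ 92.605, ∠ ≈ 89.38°
|G| = 800 · 11.618 · 2.5218 / (231.5 · 92.605) ≈ 1.0933
Gain = 20 log₁₀(1.0933) ≈ 0.77 dB

0.8 dB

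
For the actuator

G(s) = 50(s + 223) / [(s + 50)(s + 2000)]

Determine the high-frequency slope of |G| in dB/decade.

-20 dB/decade

Each pole contributes −20 dB/decade at high frequency; each zero contributes +20 dB/decade.
Net: 1 zero(s) − 2 pole(s) → -20 dB/decade.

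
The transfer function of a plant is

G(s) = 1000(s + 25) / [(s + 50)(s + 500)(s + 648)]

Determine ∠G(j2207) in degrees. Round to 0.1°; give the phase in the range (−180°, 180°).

-150.2°

At s = jω = j2207:
zero (s+25): 25 + j2207 → |·| = √(25²+2207²) = √4871474 ≈ 2207.1, ∠ = arctan(2207/25) ≈ 89.35°
pole (s+50): 50 + j2207 → |·| = √(50²+2207²) = √4873349 ≈ 2207.6, ∠ = arctan(2207/50) ≈ 88.70°
pole (s+500): 500 + j2207 → |·| = √(500²+2207²) = √5120849 ≈ 2262.9, ∠ = arctan(2207/500) ≈ 77.24°
pole (s+648): 648 + j2207 → |·| = √(648²+2207²) = √5290753 ≈ 2300.2, ∠ = arctan(2207/648) ≈ 73.64°
∠G = 89.35° − 239.58° = -150.23°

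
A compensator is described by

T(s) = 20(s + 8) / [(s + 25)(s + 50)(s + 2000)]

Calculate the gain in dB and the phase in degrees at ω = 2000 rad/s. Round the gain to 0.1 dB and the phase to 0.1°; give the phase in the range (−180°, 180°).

-109.0 dB, -133.1°

At s = jω = j2000:
zero (s+8): 8 + j2000 → |·| = √(8²+2000²) = √4000064 ≈ 2000, ∠ = arctan(2000/8) ≈ 89.77°
pole (s+25): 25 + j2000 → |·| = √(25²+2000²) = √4000625 ≈ 2000.2, ∠ = arctan(2000/25) ≈ 89.28°
pole (s+50): 50 + j2000 → |·| = √(50²+2000²) = √4002500 ≈ 2000.6, ∠ = arctan(2000/50) ≈ 88.57°
pole (s+2000): 2000 + j2000 → |·| = √(2000²+2000²) = √8000000 ≈ 2828.4, ∠ = arctan(2000/2000) ≈ 45.00°
|T| = 20 · 2000 / 1.1318e+10 ≈ 3.5342e-06
Gain = 20 log₁₀(3.5342e-06) ≈ -109.03 dB
∠T = 89.77° − 222.85° = -133.08°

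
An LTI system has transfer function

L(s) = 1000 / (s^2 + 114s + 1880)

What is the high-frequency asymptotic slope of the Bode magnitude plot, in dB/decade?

-40 dB/decade

Each pole contributes −20 dB/decade at high frequency; each zero contributes +20 dB/decade.
Net: 0 zero(s) − 2 pole(s) → -40 dB/decade.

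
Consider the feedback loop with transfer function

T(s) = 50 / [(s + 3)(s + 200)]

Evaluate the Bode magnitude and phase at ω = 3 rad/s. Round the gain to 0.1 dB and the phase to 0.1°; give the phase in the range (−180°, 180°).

At s = jω = j3:
pole (s+3): 3 + j3 → |·| = √(3²+3²) = √18 ≈ 4.2426, ∠ = arctan(3/3) ≈ 45.00°
pole (s+200): 200 + j3 → |·| = √(200²+3²) = √40009 ≈ 200.02, ∠ = arctan(3/200) ≈ 0.86°
|T| = 50 / 848.6 ≈ 0.058921
Gain = 20 log₁₀(0.058921) ≈ -24.59 dB
∠T = 0.00° − 45.86° = -45.86°

-24.6 dB, -45.9°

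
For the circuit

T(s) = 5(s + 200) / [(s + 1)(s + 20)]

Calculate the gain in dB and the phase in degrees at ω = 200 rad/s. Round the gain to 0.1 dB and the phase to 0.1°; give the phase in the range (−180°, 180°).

At s = jω = j200:
zero (s+200): 200 + j200 → |·| = √(200²+200²) = √80000 ≈ 282.84, ∠ = arctan(200/200) ≈ 45.00°
pole (s+1): 1 + j200 → |·| = √(1²+200²) = √40001 ≈ 200, ∠ = arctan(200/1) ≈ 89.71°
pole (s+20): 20 + j200 → |·| = √(20²+200²) = √40400 ≈ 201, ∠ = arctan(200/20) ≈ 84.29°
|T| = 5 · 282.84 / 40200 ≈ 0.035179
Gain = 20 log₁₀(0.035179) ≈ -29.07 dB
∠T = 45.00° − 174.00° = -129.00°

-29.1 dB, -129.0°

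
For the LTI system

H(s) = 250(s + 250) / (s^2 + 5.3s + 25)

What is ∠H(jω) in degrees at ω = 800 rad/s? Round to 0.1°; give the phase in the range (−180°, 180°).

At s = jω = j800:
zero (s+250): 250 + j800 → |·| = √(250²+800²) = √702500 ≈ 838.15, ∠ = arctan(800/250) ≈ 72.65°
quadratic: (j800)² + 5.3·j800 + 25 = -639975 + j4240 → |·| ≈ 6.3999e+05, ∠ ≈ 179.62°
∠H = 72.65° − 179.62° = -106.97°

-107.0°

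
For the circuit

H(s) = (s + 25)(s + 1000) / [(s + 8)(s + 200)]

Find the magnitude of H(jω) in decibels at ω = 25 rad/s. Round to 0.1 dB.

At s = jω = j25:
zero (s+25): 25 + j25 → |·| = √(25²+25²) = √1250 ≈ 35.355, ∠ = arctan(25/25) ≈ 45.00°
zero (s+1000): 1000 + j25 → |·| = √(1000²+25²) = √1000625 ≈ 1000.3, ∠ = arctan(25/1000) ≈ 1.43°
pole (s+8): 8 + j25 → |·| = √(8²+25²) = √689 ≈ 26.249, ∠ = arctan(25/8) ≈ 72.26°
pole (s+200): 200 + j25 → |·| = √(200²+25²) = √40625 ≈ 201.56, ∠ = arctan(25/200) ≈ 7.13°
|H| = 1 · 35366 / 5290.7 ≈ 6.6846
Gain = 20 log₁₀(6.6846) ≈ 16.50 dB

16.5 dB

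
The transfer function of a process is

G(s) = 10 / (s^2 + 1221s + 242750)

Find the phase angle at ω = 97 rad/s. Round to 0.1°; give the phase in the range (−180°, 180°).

Substitute s = j97:
Numerator: 10 = 10 + j0
Denominator: (j97)^2 + 1221(j97) + 242750 = 233341 + j118437
|N| = √(10² + 0²) ≈ 10, ∠N ≈ 0.00°
|D| = √(233341² + 118437²) ≈ 2.6168e+05, ∠D ≈ 26.91°
∠G = 0.00° − 26.91° = -26.91°

-26.9°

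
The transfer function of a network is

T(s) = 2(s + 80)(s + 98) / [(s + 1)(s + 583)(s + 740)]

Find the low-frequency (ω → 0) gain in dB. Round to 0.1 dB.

T(0) = 2·80·98 / (1·583·740) ≈ 0.036345
20 log₁₀(0.036345) ≈ -28.79 dB

-28.8 dB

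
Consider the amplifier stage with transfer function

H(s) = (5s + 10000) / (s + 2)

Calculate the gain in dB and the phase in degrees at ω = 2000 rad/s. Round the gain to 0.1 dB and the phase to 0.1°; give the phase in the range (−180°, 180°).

17.0 dB, -44.9°

Substitute s = j2000:
Numerator: 5(j2000) + 10000 = 10000 + j10000
Denominator: (j2000) + 2 = 2 + j2000
|N| = √(10000² + 10000²) ≈ 14142, ∠N ≈ 45.00°
|D| = √(2² + 2000²) ≈ 2000, ∠D ≈ 89.94°
|H| = 14142 / 2000 ≈ 7.071
Gain = 20 log₁₀(7.071) ≈ 16.99 dB
∠H = 45.00° − 89.94° = -44.94°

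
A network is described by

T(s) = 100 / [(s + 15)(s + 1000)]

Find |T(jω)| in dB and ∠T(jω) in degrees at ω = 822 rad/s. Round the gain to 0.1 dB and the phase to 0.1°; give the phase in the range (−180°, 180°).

At s = jω = j822:
pole (s+15): 15 + j822 → |·| = √(15²+822²) = √675909 ≈ 822.14, ∠ = arctan(822/15) ≈ 88.95°
pole (s+1000): 1000 + j822 → |·| = √(1000²+822²) = √1675684 ≈ 1294.5, ∠ = arctan(822/1000) ≈ 39.42°
|T| = 100 / 1.0643e+06 ≈ 9.3958e-05
Gain = 20 log₁₀(9.3958e-05) ≈ -80.54 dB
∠T = 0.00° − 128.37° = -128.37°

-80.5 dB, -128.4°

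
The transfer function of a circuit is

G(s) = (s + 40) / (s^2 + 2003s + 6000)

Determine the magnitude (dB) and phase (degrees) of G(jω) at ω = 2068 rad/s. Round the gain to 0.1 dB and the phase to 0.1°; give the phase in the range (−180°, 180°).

Substitute s = j2068:
Numerator: (j2068) + 40 = 40 + j2068
Denominator: (j2068)^2 + 2003(j2068) + 6000 = -4270624 + j4142204
|N| = √(40² + 2068²) ≈ 2068.4, ∠N ≈ 88.89°
|D| = √(4270624² + 4142204²) ≈ 5.9495e+06, ∠D ≈ 135.87°
|G| = 2068.4 / 5.9495e+06 ≈ 0.00034766
Gain = 20 log₁₀(0.00034766) ≈ -69.18 dB
∠G = 88.89° − 135.87° = -46.98°

-69.2 dB, -47.0°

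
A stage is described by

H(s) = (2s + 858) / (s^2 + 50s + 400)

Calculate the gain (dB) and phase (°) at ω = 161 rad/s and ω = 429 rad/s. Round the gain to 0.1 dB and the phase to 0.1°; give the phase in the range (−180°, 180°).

Substitute s = j161:
Numerator: 2(j161) + 858 = 858 + j322
Denominator: (j161)^2 + 50(j161) + 400 = -25521 + j8050
|N| = √(858² + 322²) ≈ 916.43, ∠N ≈ 20.57°
|D| = √(25521² + 8050²) ≈ 26760, ∠D ≈ 162.49°
|H| = 916.43 / 26760 ≈ 0.034246
Gain = 20 log₁₀(0.034246) ≈ -29.31 dB
∠H = 20.57° − 162.49° = -141.92°

Substitute s = j429:
Numerator: 2(j429) + 858 = 858 + j858
Denominator: (j429)^2 + 50(j429) + 400 = -183641 + j21450
|N| = √(858² + 858²) ≈ 1213.4, ∠N ≈ 45.00°
|D| = √(183641² + 21450²) ≈ 1.8489e+05, ∠D ≈ 173.34°
|H| = 1213.4 / 1.8489e+05 ≈ 0.0065628
Gain = 20 log₁₀(0.0065628) ≈ -43.66 dB
∠H = 45.00° − 173.34° = -128.34°

ω = 161: -29.3 dB, -141.9°; ω = 429: -43.7 dB, -128.3°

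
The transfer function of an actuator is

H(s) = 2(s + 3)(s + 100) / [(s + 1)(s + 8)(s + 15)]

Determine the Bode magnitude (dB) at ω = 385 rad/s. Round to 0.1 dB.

-45.4 dB

At s = jω = j385:
zero (s+3): 3 + j385 → |·| = √(3²+385²) = √148234 ≈ 385.01, ∠ = arctan(385/3) ≈ 89.55°
zero (s+100): 100 + j385 → |·| = √(100²+385²) = √158225 ≈ 397.78, ∠ = arctan(385/100) ≈ 75.44°
pole (s+1): 1 + j385 → |·| = √(1²+385²) = √148226 ≈ 385, ∠ = arctan(385/1) ≈ 89.85°
pole (s+8): 8 + j385 → |·| = √(8²+385²) = √148289 ≈ 385.08, ∠ = arctan(385/8) ≈ 88.81°
pole (s+15): 15 + j385 → |·| = √(15²+385²) = √148450 ≈ 385.29, ∠ = arctan(385/15) ≈ 87.77°
|H| = 2 · 1.5315e+05 / 5.7121e+07 ≈ 0.0053623
Gain = 20 log₁₀(0.0053623) ≈ -45.41 dB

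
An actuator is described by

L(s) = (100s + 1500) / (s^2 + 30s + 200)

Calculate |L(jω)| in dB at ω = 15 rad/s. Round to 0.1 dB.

Substitute s = j15:
Numerator: 100(j15) + 1500 = 1500 + j1500
Denominator: (j15)^2 + 30(j15) + 200 = -25 + j450
|N| = √(1500² + 1500²) ≈ 2121.3, ∠N ≈ 45.00°
|D| = √(25² + 450²) ≈ 450.69, ∠D ≈ 93.18°
|L| = 2121.3 / 450.69 ≈ 4.7068
Gain = 20 log₁₀(4.7068) ≈ 13.45 dB

13.5 dB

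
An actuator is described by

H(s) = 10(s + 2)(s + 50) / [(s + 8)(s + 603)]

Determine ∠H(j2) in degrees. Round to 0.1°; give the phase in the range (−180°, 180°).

At s = jω = j2:
zero (s+2): 2 + j2 → |·| = √(2²+2²) = √8 ≈ 2.8284, ∠ = arctan(2/2) ≈ 45.00°
zero (s+50): 50 + j2 → |·| = √(50²+2²) = √2504 ≈ 50.04, ∠ = arctan(2/50) ≈ 2.29°
pole (s+8): 8 + j2 → |·| = √(8²+2²) = √68 ≈ 8.2462, ∠ = arctan(2/8) ≈ 14.04°
pole (s+603): 603 + j2 → |·| = √(603²+2²) = √363613 ≈ 603, ∠ = arctan(2/603) ≈ 0.19°
∠H = 47.29° − 14.23° = 33.06°

33.1°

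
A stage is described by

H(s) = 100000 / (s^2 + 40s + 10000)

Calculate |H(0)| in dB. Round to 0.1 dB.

20.0 dB

H(0) = 100000 / 10000 = 10
20 log₁₀(10) ≈ 20.00 dB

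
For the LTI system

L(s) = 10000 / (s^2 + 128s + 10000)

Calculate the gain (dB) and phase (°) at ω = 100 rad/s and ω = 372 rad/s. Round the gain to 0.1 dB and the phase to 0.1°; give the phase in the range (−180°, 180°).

ω = 100: -2.1 dB, -90.0°; ω = 372: -22.7 dB, -159.7°

At s = jω = j100:
quadratic: (j100)² + 128·j100 + 10000 = 0 + j12800 → |·| ≈ 12800, ∠ ≈ 90.00°
|L| = 10000 / 12800 ≈ 0.78125
Gain = 20 log₁₀(0.78125) ≈ -2.14 dB
∠L = 0.00° − 90.00° = -90.00°

At s = jω = j372:
quadratic: (j372)² + 128·j372 + 10000 = -128384 + j47616 → |·| ≈ 1.3693e+05, ∠ ≈ 159.65°
|L| = 10000 / 1.3693e+05 ≈ 0.07303
Gain = 20 log₁₀(0.07303) ≈ -22.73 dB
∠L = 0.00° − 159.65° = -159.65°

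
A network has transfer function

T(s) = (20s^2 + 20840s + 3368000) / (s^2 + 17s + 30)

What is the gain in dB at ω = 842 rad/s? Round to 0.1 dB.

Substitute s = j842:
Numerator: 20(j842)^2 + 20840(j842) + 3368000 = -10811280 + j17547280
Denominator: (j842)^2 + 17(j842) + 30 = -708934 + j14314
|N| = √(10811280² + 17547280²) ≈ 2.061e+07, ∠N ≈ 121.64°
|D| = √(708934² + 14314²) ≈ 7.0908e+05, ∠D ≈ 178.84°
|T| = 2.061e+07 / 7.0908e+05 ≈ 29.066
Gain = 20 log₁₀(29.066) ≈ 29.27 dB

29.3 dB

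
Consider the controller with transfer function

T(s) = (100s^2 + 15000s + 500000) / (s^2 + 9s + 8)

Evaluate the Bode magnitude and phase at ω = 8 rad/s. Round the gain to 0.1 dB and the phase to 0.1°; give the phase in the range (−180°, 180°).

Substitute s = j8:
Numerator: 100(j8)^2 + 15000(j8) + 500000 = 493600 + j120000
Denominator: (j8)^2 + 9(j8) + 8 = -56 + j72
|N| = √(493600² + 120000²) ≈ 5.0798e+05, ∠N ≈ 13.66°
|D| = √(56² + 72²) ≈ 91.214, ∠D ≈ 127.87°
|T| = 5.0798e+05 / 91.214 ≈ 5569.1
Gain = 20 log₁₀(5569.1) ≈ 74.92 dB
∠T = 13.66° − 127.87° = -114.21°

74.9 dB, -114.2°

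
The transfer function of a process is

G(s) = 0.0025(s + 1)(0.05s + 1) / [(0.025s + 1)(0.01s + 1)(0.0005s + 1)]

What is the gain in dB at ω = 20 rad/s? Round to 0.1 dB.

At ω = 20 rad/s:
zero (1 + j20·1) = 1 + j20 → |·| ≈ 20.025, ∠ ≈ 87.14°
zero (1 + j20·0.05) = 1 + j1 → |·| ≈ 1.4142, ∠ ≈ 45.00°
pole (1 + j20·0.025) = 1 + j0.5 → |·| ≈ 1.118, ∠ ≈ 26.57°
pole (1 + j20·0.01) = 1 + j0.2 → |·| ≈ 1.0198, ∠ ≈ 11.31°
pole (1 + j20·0.0005) = 1 + j0.01 → |·| ≈ 1, ∠ ≈ 0.57°
|G| = 0.0025 · 20.025 · 1.4142 / (1.118 · 1.0198 · 1) ≈ 0.062096
Gain = 20 log₁₀(0.062096) ≈ -24.14 dB

-24.1 dB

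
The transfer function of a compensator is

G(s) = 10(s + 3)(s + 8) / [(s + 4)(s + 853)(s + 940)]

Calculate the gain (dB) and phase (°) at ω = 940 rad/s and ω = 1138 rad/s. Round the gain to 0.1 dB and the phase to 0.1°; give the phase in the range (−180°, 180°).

ω = 940: -45.1 dB, -3.2°; ω = 1138: -45.3 dB, -13.9°

At s = jω = j940:
zero (s+3): 3 + j940 → |·| = √(3²+940²) = √883609 ≈ 940, ∠ = arctan(940/3) ≈ 89.82°
zero (s+8): 8 + j940 → |·| = √(8²+940²) = √883664 ≈ 940.03, ∠ = arctan(940/8) ≈ 89.51°
pole (s+4): 4 + j940 → |·| = √(4²+940²) = √883616 ≈ 940.01, ∠ = arctan(940/4) ≈ 89.76°
pole (s+853): 853 + j940 → |·| = √(853²+940²) = √1611209 ≈ 1269.3, ∠ = arctan(940/853) ≈ 47.78°
pole (s+940): 940 + j940 → |·| = √(940²+940²) = √1767200 ≈ 1329.4, ∠ = arctan(940/940) ≈ 45.00°
|G| = 10 · 8.8363e+05 / 1.5862e+09 ≈ 0.0055707
Gain = 20 log₁₀(0.0055707) ≈ -45.08 dB
∠G = 179.33° − 182.54° = -3.21°

At s = jω = j1138:
zero (s+3): 3 + j1138 → |·| = √(3²+1138²) = √1295053 ≈ 1138, ∠ = arctan(1138/3) ≈ 89.85°
zero (s+8): 8 + j1138 → |·| = √(8²+1138²) = √1295108 ≈ 1138, ∠ = arctan(1138/8) ≈ 89.60°
pole (s+4): 4 + j1138 → |·| = √(4²+1138²) = √1295060 ≈ 1138, ∠ = arctan(1138/4) ≈ 89.80°
pole (s+853): 853 + j1138 → |·| = √(853²+1138²) = √2022653 ≈ 1422.2, ∠ = arctan(1138/853) ≈ 53.15°
pole (s+940): 940 + j1138 → |·| = √(940²+1138²) = √2178644 ≈ 1476, ∠ = arctan(1138/940) ≈ 50.44°
|G| = 10 · 1.295e+06 / 2.3889e+09 ≈ 0.0054209
Gain = 20 log₁₀(0.0054209) ≈ -45.32 dB
∠G = 179.45° − 193.39° = -13.94°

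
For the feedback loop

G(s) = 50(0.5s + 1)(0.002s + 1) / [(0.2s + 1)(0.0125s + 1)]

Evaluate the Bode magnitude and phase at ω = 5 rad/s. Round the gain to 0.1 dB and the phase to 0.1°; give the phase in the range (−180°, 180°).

39.6 dB, 20.2°

At ω = 5 rad/s:
zero (1 + j5·0.5) = 1 + j2.5 → |·| ≈ 2.6926, ∠ ≈ 68.20°
zero (1 + j5·0.002) = 1 + j0.01 → |·| ≈ 1, ∠ ≈ 0.57°
pole (1 + j5·0.2) = 1 + j1 → |·| ≈ 1.4142, ∠ ≈ 45.00°
pole (1 + j5·0.0125) = 1 + j0.0625 → |·| ≈ 1.002, ∠ ≈ 3.58°
|G| = 50 · 2.6926 · 1 / (1.4142 · 1.002) ≈ 95.009
Gain = 20 log₁₀(95.009) ≈ 39.56 dB
∠G = (68.20° + 0.57°) − (45.00° + 3.58°) = 20.19°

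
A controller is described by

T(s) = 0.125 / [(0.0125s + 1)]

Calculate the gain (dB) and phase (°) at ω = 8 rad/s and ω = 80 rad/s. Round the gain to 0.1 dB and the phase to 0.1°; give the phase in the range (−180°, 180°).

ω = 8: -18.1 dB, -5.7°; ω = 80: -21.1 dB, -45.0°

At ω = 8 rad/s:
pole (1 + j8·0.0125) = 1 + j0.1 → |·| ≈ 1.005, ∠ ≈ 5.71°
|T| = 0.125 · 1 / (1.005) ≈ 0.12438
Gain = 20 log₁₀(0.12438) ≈ -18.10 dB
∠T = (0°) − (5.71°) = -5.71°

At ω = 80 rad/s:
pole (1 + j80·0.0125) = 1 + j1 → |·| ≈ 1.4142, ∠ ≈ 45.00°
|T| = 0.125 · 1 / (1.4142) ≈ 0.088389
Gain = 20 log₁₀(0.088389) ≈ -21.07 dB
∠T = (0°) − (45.00°) = -45.00°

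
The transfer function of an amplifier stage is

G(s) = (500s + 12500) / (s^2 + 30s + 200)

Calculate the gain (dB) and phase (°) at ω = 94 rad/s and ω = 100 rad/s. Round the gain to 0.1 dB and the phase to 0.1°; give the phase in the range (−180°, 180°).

Substitute s = j94:
Numerator: 500(j94) + 12500 = 12500 + j47000
Denominator: (j94)^2 + 30(j94) + 200 = -8636 + j2820
|N| = √(12500² + 47000²) ≈ 48634, ∠N ≈ 75.11°
|D| = √(8636² + 2820²) ≈ 9084.8, ∠D ≈ 161.92°
|G| = 48634 / 9084.8 ≈ 5.3533
Gain = 20 log₁₀(5.3533) ≈ 14.57 dB
∠G = 75.11° − 161.92° = -86.81°

Substitute s = j100:
Numerator: 500(j100) + 12500 = 12500 + j50000
Denominator: (j100)^2 + 30(j100) + 200 = -9800 + j3000
|N| = √(12500² + 50000²) ≈ 51539, ∠N ≈ 75.96°
|D| = √(9800² + 3000²) ≈ 10249, ∠D ≈ 162.98°
|G| = 51539 / 10249 ≈ 5.0287
Gain = 20 log₁₀(5.0287) ≈ 14.03 dB
∠G = 75.96° − 162.98° = -87.02°

ω = 94: 14.6 dB, -86.8°; ω = 100: 14.0 dB, -87.0°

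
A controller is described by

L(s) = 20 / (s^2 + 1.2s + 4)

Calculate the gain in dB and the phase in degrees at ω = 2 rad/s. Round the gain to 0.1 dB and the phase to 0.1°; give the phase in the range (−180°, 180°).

At s = jω = j2:
quadratic: (j2)² + 1.2·j2 + 4 = 0 + j2.4 → |·| ≈ 2.4, ∠ ≈ 90.00°
|L| = 20 / 2.4 ≈ 8.3333
Gain = 20 log₁₀(8.3333) ≈ 18.42 dB
∠L = 0.00° − 90.00° = -90.00°

18.4 dB, -90.0°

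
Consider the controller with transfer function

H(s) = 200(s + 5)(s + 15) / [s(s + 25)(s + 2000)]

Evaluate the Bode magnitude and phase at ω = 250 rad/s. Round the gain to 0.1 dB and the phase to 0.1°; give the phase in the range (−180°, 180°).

-20.1 dB, -6.0°

At s = jω = j250:
zero (s+5): 5 + j250 → |·| = √(5²+250²) = √62525 ≈ 250.05, ∠ = arctan(250/5) ≈ 88.85°
zero (s+15): 15 + j250 → |·| = √(15²+250²) = √62725 ≈ 250.45, ∠ = arctan(250/15) ≈ 86.57°
pole (s+25): 25 + j250 → |·| = √(25²+250²) = √63125 ≈ 251.25, ∠ = arctan(250/25) ≈ 84.29°
pole (s+2000): 2000 + j250 → |·| = √(2000²+250²) = √4062500 ≈ 2015.6, ∠ = arctan(250/2000) ≈ 7.13°
pole at origin: |s| = 250, ∠ = 90.00° (in denominator)
|H| = 200 · 62625 / 1.266e+08 ≈ 0.098934
Gain = 20 log₁₀(0.098934) ≈ -20.09 dB
∠H = 175.42° − 181.42° = -6.00°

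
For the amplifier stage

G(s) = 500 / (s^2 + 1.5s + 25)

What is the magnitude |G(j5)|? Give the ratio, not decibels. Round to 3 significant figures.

At s = jω = j5:
quadratic: (j5)² + 1.5·j5 + 25 = 0 + j7.5 → |·| ≈ 7.5, ∠ ≈ 90.00°
|G| = 500 / 7.5 ≈ 66.667

66.7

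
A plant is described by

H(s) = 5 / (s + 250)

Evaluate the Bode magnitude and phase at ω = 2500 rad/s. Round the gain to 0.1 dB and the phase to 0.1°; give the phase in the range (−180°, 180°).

Substitute s = j2500:
Numerator: 5 = 5 + j0
Denominator: (j2500) + 250 = 250 + j2500
|N| = √(5² + 0²) ≈ 5, ∠N ≈ 0.00°
|D| = √(250² + 2500²) ≈ 2512.5, ∠D ≈ 84.29°
|H| = 5 / 2512.5 ≈ 0.00199
Gain = 20 log₁₀(0.00199) ≈ -54.02 dB
∠H = 0.00° − 84.29° = -84.29°

-54.0 dB, -84.3°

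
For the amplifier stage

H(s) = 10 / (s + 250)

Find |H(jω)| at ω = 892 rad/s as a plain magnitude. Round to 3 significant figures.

Substitute s = j892:
Numerator: 10 = 10 + j0
Denominator: (j892) + 250 = 250 + j892
|N| = √(10² + 0²) ≈ 10, ∠N ≈ 0.00°
|D| = √(250² + 892²) ≈ 926.37, ∠D ≈ 74.34°
|H| = 10 / 926.37 ≈ 0.010795

0.0108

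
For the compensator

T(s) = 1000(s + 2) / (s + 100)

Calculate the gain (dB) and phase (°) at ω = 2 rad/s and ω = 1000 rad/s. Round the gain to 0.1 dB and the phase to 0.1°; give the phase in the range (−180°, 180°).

At s = jω = j2:
zero (s+2): 2 + j2 → |·| = √(2²+2²) = √8 ≈ 2.8284, ∠ = arctan(2/2) ≈ 45.00°
pole (s+100): 100 + j2 → |·| = √(100²+2²) = √10004 ≈ 100.02, ∠ = arctan(2/100) ≈ 1.15°
|T| = 1000 · 2.8284 / 100.02 ≈ 28.278
Gain = 20 log₁₀(28.278) ≈ 29.03 dB
∠T = 45.00° − 1.15° = 43.85°

At s = jω = j1000:
zero (s+2): 2 + j1000 → |·| = √(2²+1000²) = √1000004 ≈ 1000, ∠ = arctan(1000/2) ≈ 89.89°
pole (s+100): 100 + j1000 → |·| = √(100²+1000²) = √1010000 ≈ 1005, ∠ = arctan(1000/100) ≈ 84.29°
|T| = 1000 · 1000 / 1005 ≈ 995.02
Gain = 20 log₁₀(995.02) ≈ 59.96 dB
∠T = 89.89° − 84.29° = 5.60°

ω = 2: 29.0 dB, 43.9°; ω = 1000: 60.0 dB, 5.6°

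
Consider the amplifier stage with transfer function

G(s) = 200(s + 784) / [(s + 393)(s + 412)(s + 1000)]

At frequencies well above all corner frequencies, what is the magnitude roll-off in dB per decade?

Each pole contributes −20 dB/decade at high frequency; each zero contributes +20 dB/decade.
Net: 1 zero(s) − 3 pole(s) → -40 dB/decade.

-40 dB/decade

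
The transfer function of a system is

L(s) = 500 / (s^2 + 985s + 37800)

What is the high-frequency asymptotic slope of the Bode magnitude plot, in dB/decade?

-40 dB/decade

Each pole contributes −20 dB/decade at high frequency; each zero contributes +20 dB/decade.
Net: 0 zero(s) − 2 pole(s) → -40 dB/decade.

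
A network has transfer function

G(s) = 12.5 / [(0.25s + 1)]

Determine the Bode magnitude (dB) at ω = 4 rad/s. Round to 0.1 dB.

18.9 dB

At ω = 4 rad/s:
pole (1 + j4·0.25) = 1 + j1 → |·| ≈ 1.4142, ∠ ≈ 45.00°
|G| = 12.5 · 1 / (1.4142) ≈ 8.8389
Gain = 20 log₁₀(8.8389) ≈ 18.93 dB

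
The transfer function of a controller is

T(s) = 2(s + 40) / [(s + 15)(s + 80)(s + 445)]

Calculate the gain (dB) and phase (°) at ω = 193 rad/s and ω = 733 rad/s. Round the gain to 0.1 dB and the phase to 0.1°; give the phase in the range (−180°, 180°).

ω = 193: -93.9 dB, -98.2°; ω = 733: -110.0 dB, -144.5°

At s = jω = j193:
zero (s+40): 40 + j193 → |·| = √(40²+193²) = √38849 ≈ 197.1, ∠ = arctan(193/40) ≈ 78.29°
pole (s+15): 15 + j193 → |·| = √(15²+193²) = √37474 ≈ 193.58, ∠ = arctan(193/15) ≈ 85.56°
pole (s+80): 80 + j193 → |·| = √(80²+193²) = √43649 ≈ 208.92, ∠ = arctan(193/80) ≈ 67.49°
pole (s+445): 445 + j193 → |·| = √(445²+193²) = √235274 ≈ 485.05, ∠ = arctan(193/445) ≈ 23.45°
|T| = 2 · 197.1 / 1.9617e+07 ≈ 2.0095e-05
Gain = 20 log₁₀(2.0095e-05) ≈ -93.94 dB
∠T = 78.29° − 176.50° = -98.21°

At s = jω = j733:
zero (s+40): 40 + j733 → |·| = √(40²+733²) = √538889 ≈ 734.09, ∠ = arctan(733/40) ≈ 86.88°
pole (s+15): 15 + j733 → |·| = √(15²+733²) = √537514 ≈ 733.15, ∠ = arctan(733/15) ≈ 88.83°
pole (s+80): 80 + j733 → |·| = √(80²+733²) = √543689 ≈ 737.35, ∠ = arctan(733/80) ≈ 83.77°
pole (s+445): 445 + j733 → |·| = √(445²+733²) = √735314 ≈ 857.5, ∠ = arctan(733/445) ≈ 58.74°
|T| = 2 · 734.09 / 4.6355e+08 ≈ 3.1673e-06
Gain = 20 log₁₀(3.1673e-06) ≈ -109.99 dB
∠T = 86.88° − 231.34° = -144.46°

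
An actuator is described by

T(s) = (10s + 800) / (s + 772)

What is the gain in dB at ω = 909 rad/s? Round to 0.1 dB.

17.7 dB

Substitute s = j909:
Numerator: 10(j909) + 800 = 800 + j9090
Denominator: (j909) + 772 = 772 + j909
|N| = √(800² + 9090²) ≈ 9125.1, ∠N ≈ 84.97°
|D| = √(772² + 909²) ≈ 1192.6, ∠D ≈ 49.66°
|T| = 9125.1 / 1192.6 ≈ 7.6514
Gain = 20 log₁₀(7.6514) ≈ 17.67 dB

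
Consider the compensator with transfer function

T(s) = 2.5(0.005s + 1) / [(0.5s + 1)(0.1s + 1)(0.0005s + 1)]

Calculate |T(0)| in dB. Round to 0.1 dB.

8.0 dB

T(0) = 2.5 · 1 / 1 = 2.5
20 log₁₀(2.5) ≈ 7.96 dB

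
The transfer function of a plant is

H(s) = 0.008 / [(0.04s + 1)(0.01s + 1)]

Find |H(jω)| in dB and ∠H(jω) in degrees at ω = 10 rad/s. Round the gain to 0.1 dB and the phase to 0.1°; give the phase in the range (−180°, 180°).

-42.6 dB, -27.5°

At ω = 10 rad/s:
pole (1 + j10·0.04) = 1 + j0.4 → |·| ≈ 1.077, ∠ ≈ 21.80°
pole (1 + j10·0.01) = 1 + j0.1 → |·| ≈ 1.005, ∠ ≈ 5.71°
|H| = 0.008 · 1 / (1.077 · 1.005) ≈ 0.0073911
Gain = 20 log₁₀(0.0073911) ≈ -42.63 dB
∠H = (0°) − (21.80° + 5.71°) = -27.51°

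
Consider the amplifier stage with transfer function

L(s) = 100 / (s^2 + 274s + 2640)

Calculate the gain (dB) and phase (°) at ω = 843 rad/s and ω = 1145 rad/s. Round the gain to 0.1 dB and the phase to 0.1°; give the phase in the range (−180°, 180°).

Substitute s = j843:
Numerator: 100 = 100 + j0
Denominator: (j843)^2 + 274(j843) + 2640 = -708009 + j230982
|N| = √(100² + 0²) ≈ 100, ∠N ≈ 0.00°
|D| = √(708009² + 230982²) ≈ 7.4473e+05, ∠D ≈ 161.93°
|L| = 100 / 7.4473e+05 ≈ 0.00013428
Gain = 20 log₁₀(0.00013428) ≈ -77.44 dB
∠L = 0.00° − 161.93° = -161.93°

Substitute s = j1145:
Numerator: 100 = 100 + j0
Denominator: (j1145)^2 + 274(j1145) + 2640 = -1308385 + j313730
|N| = √(100² + 0²) ≈ 100, ∠N ≈ 0.00°
|D| = √(1308385² + 313730²) ≈ 1.3455e+06, ∠D ≈ 166.52°
|L| = 100 / 1.3455e+06 ≈ 7.4322e-05
Gain = 20 log₁₀(7.4322e-05) ≈ -82.58 dB
∠L = 0.00° − 166.52° = -166.52°

ω = 843: -77.4 dB, -161.9°; ω = 1145: -82.6 dB, -166.5°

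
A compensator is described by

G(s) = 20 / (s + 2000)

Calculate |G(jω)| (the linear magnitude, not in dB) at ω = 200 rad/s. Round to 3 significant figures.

Substitute s = j200:
Numerator: 20 = 20 + j0
Denominator: (j200) + 2000 = 2000 + j200
|N| = √(20² + 0²) ≈ 20, ∠N ≈ 0.00°
|D| = √(2000² + 200²) ≈ 2010, ∠D ≈ 5.71°
|G| = 20 / 2010 ≈ 0.0099502

0.00995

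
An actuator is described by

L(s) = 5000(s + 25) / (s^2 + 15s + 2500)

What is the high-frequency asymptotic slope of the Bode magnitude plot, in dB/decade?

Each pole contributes −20 dB/decade at high frequency; each zero contributes +20 dB/decade.
Net: 1 zero(s) − 2 pole(s) → -20 dB/decade.

-20 dB/decade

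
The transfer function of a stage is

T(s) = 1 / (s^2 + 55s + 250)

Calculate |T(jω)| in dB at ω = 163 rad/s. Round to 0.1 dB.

-88.9 dB

Substitute s = j163:
Numerator: 1 = 1 + j0
Denominator: (j163)^2 + 55(j163) + 250 = -26319 + j8965
|N| = √(1² + 0²) ≈ 1, ∠N ≈ 0.00°
|D| = √(26319² + 8965²) ≈ 27804, ∠D ≈ 161.19°
|T| = 1 / 27804 ≈ 3.5966e-05
Gain = 20 log₁₀(3.5966e-05) ≈ -88.88 dB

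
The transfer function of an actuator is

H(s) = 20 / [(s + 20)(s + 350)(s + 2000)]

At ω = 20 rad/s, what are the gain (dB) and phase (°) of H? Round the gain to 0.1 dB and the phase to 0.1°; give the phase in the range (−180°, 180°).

At s = jω = j20:
pole (s+20): 20 + j20 → |·| = √(20²+20²) = √800 ≈ 28.284, ∠ = arctan(20/20) ≈ 45.00°
pole (s+350): 350 + j20 → |·| = √(350²+20²) = √122900 ≈ 350.57, ∠ = arctan(20/350) ≈ 3.27°
pole (s+2000): 2000 + j20 → |·| = √(2000²+20²) = √4000400 ≈ 2000.1, ∠ = arctan(20/2000) ≈ 0.57°
|H| = 20 / 1.9832e+07 ≈ 1.0085e-06
Gain = 20 log₁₀(1.0085e-06) ≈ -119.93 dB
∠H = 0.00° − 48.84° = -48.84°

-119.9 dB, -48.8°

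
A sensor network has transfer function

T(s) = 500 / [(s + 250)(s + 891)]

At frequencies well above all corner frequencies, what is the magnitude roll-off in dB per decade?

Each pole contributes −20 dB/decade at high frequency; each zero contributes +20 dB/decade.
Net: 0 zero(s) − 2 pole(s) → -40 dB/decade.

-40 dB/decade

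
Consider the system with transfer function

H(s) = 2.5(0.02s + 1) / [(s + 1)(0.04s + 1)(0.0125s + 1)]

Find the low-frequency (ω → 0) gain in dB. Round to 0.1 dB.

8.0 dB

H(0) = 2.5 · 1 / 1 = 2.5
20 log₁₀(2.5) ≈ 7.96 dB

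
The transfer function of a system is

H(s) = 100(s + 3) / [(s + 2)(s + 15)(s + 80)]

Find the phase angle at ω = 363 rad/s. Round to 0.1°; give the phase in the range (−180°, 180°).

-165.4°

At s = jω = j363:
zero (s+3): 3 + j363 → |·| = √(3²+363²) = √131778 ≈ 363.01, ∠ = arctan(363/3) ≈ 89.53°
pole (s+2): 2 + j363 → |·| = √(2²+363²) = √131773 ≈ 363.01, ∠ = arctan(363/2) ≈ 89.68°
pole (s+15): 15 + j363 → |·| = √(15²+363²) = √131994 ≈ 363.31, ∠ = arctan(363/15) ≈ 87.63°
pole (s+80): 80 + j363 → |·| = √(80²+363²) = √138169 ≈ 371.71, ∠ = arctan(363/80) ≈ 77.57°
∠H = 89.53° − 254.88° = -165.35°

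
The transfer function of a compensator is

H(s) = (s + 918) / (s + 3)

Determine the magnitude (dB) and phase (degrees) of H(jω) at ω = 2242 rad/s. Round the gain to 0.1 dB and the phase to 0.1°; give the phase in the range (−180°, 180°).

At s = jω = j2242:
zero (s+918): 918 + j2242 → |·| = √(918²+2242²) = √5869288 ≈ 2422.7, ∠ = arctan(2242/918) ≈ 67.73°
pole (s+3): 3 + j2242 → |·| = √(3²+2242²) = √5026573 ≈ 2242, ∠ = arctan(2242/3) ≈ 89.92°
|H| = 1 · 2422.7 / 2242 ≈ 1.0806
Gain = 20 log₁₀(1.0806) ≈ 0.67 dB
∠H = 67.73° − 89.92° = -22.19°

0.7 dB, -22.2°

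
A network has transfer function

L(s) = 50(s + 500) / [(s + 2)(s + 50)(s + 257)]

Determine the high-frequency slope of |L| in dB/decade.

-40 dB/decade

Each pole contributes −20 dB/decade at high frequency; each zero contributes +20 dB/decade.
Net: 1 zero(s) − 3 pole(s) → -40 dB/decade.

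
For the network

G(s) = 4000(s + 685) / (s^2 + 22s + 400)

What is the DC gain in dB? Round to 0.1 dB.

G(0) = 4000·685 / 400 = 6850
20 log₁₀(6850) ≈ 76.71 dB

76.7 dB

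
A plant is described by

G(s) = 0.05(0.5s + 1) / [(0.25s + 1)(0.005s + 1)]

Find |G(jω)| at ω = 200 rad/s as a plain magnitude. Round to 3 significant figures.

At ω = 200 rad/s:
zero (1 + j200·0.5) = 1 + j100 → |·| ≈ 100, ∠ ≈ 89.43°
pole (1 + j200·0.25) = 1 + j50 → |·| ≈ 50.01, ∠ ≈ 88.85°
pole (1 + j200·0.005) = 1 + j1 → |·| ≈ 1.4142, ∠ ≈ 45.00°
|G| = 0.05 · 100 / (50.01 · 1.4142) ≈ 0.070697

0.0707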